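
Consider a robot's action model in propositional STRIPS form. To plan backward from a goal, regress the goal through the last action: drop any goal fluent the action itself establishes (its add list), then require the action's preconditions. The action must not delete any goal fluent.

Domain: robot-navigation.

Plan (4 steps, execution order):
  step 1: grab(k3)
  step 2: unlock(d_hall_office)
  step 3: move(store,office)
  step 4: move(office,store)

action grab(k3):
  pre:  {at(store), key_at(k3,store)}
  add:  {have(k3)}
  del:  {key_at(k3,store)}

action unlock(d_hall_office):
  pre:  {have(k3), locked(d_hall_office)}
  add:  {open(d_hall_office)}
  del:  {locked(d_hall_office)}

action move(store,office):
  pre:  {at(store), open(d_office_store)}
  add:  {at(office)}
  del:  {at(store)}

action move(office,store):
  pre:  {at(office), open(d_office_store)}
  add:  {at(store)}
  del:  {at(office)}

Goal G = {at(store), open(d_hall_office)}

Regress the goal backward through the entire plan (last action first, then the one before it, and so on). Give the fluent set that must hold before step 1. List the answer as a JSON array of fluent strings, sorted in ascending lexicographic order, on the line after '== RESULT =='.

Regress step by step:
  through step 4 (move(office,store)): drop {at(store)}, keep {open(d_hall_office)}, require {at(office), open(d_office_store)}
    → {at(office), open(d_hall_office), open(d_office_store)}
  through step 3 (move(store,office)): drop {at(office)}, keep {open(d_hall_office), open(d_office_store)}, require {at(store), open(d_office_store)}
    → {at(store), open(d_hall_office), open(d_office_store)}
  through step 2 (unlock(d_hall_office)): drop {open(d_hall_office)}, keep {at(store), open(d_office_store)}, require {have(k3), locked(d_hall_office)}
    → {at(store), have(k3), locked(d_hall_office), open(d_office_store)}
  through step 1 (grab(k3)): drop {have(k3)}, keep {at(store), locked(d_hall_office), open(d_office_store)}, require {at(store), key_at(k3,store)}
    → {at(store), key_at(k3,store), locked(d_hall_office), open(d_office_store)}

== RESULT ==
["at(store)", "key_at(k3,store)", "locked(d_hall_office)", "open(d_office_store)"]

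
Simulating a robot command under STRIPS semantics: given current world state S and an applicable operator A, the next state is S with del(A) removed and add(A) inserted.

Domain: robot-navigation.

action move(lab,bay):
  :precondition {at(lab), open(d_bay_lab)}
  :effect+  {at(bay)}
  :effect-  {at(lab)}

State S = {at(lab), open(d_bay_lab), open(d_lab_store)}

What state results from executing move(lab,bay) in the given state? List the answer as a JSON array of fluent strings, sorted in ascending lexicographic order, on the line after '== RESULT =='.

Compute (S \ del) ∪ add:
  pre ⊆ S: {at(lab), open(d_bay_lab)} ⊆ S  — applicable
  S \ del = {open(d_bay_lab), open(d_lab_store)}
  ∪ add   = {at(bay), open(d_bay_lab), open(d_lab_store)}

== RESULT ==
["at(bay)", "open(d_bay_lab)", "open(d_lab_store)"]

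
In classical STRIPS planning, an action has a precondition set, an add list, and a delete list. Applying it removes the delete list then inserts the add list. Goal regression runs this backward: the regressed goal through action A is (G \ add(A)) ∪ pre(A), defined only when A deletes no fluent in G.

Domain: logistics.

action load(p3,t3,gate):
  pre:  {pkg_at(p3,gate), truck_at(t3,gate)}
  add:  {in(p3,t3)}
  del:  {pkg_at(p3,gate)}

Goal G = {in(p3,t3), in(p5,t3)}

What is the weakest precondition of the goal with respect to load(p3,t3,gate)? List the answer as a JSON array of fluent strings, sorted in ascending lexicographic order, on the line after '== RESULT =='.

Compute (G \ add) ∪ pre:
  G ∩ del = {}  (empty — regression defined)
  G \ add = {in(p3,t3), in(p5,t3)} \ {in(p3,t3)} = {in(p5,t3)}
  ∪ pre   = {in(p5,t3)} ∪ {pkg_at(p3,gate), truck_at(t3,gate)}
          = {in(p5,t3), pkg_at(p3,gate), truck_at(t3,gate)}

== RESULT ==
["in(p5,t3)", "pkg_at(p3,gate)", "truck_at(t3,gate)"]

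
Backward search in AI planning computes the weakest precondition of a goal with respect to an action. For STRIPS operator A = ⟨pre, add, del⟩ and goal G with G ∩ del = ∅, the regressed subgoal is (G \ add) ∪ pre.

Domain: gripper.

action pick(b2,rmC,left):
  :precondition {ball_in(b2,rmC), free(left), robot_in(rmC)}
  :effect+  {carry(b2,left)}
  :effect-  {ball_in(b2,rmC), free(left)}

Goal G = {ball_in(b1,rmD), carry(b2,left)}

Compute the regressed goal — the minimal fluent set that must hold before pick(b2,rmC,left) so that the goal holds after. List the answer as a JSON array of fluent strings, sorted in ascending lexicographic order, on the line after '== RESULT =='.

Regress:
  G ∩ del = {}  (empty — regression defined)
  G \ add = {ball_in(b1,rmD), carry(b2,left)} \ {carry(b2,left)} = {ball_in(b1,rmD)}
  ∪ pre   = {ball_in(b1,rmD)} ∪ {ball_in(b2,rmC), free(left), robot_in(rmC)}
          = {ball_in(b1,rmD), ball_in(b2,rmC), free(left), robot_in(rmC)}

== RESULT ==
["ball_in(b1,rmD)", "ball_in(b2,rmC)", "free(left)", "robot_in(rmC)"]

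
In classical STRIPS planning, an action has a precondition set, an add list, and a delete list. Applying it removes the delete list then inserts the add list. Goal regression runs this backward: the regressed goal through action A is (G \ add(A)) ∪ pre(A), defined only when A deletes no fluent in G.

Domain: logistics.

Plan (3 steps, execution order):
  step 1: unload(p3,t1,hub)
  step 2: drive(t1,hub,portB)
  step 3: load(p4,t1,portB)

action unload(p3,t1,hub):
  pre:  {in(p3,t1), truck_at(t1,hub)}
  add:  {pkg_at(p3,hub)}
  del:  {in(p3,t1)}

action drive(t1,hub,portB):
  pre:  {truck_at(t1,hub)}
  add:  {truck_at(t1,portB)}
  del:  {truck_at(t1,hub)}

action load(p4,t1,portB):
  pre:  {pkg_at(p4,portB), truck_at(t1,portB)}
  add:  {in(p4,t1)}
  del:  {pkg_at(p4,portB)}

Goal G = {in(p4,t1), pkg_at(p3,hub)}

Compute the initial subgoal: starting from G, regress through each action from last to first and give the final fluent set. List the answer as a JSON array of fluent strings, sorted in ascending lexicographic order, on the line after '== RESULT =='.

Work backward from the goal:
  through step 3 (load(p4,t1,portB)): drop {in(p4,t1)}, keep {pkg_at(p3,hub)}, require {pkg_at(p4,portB), truck_at(t1,portB)}
    → {pkg_at(p3,hub), pkg_at(p4,portB), truck_at(t1,portB)}
  through step 2 (drive(t1,hub,portB)): drop {truck_at(t1,portB)}, keep {pkg_at(p3,hub), pkg_at(p4,portB)}, require {truck_at(t1,hub)}
    → {pkg_at(p3,hub), pkg_at(p4,portB), truck_at(t1,hub)}
  through step 1 (unload(p3,t1,hub)): drop {pkg_at(p3,hub)}, keep {pkg_at(p4,portB), truck_at(t1,hub)}, require {in(p3,t1), truck_at(t1,hub)}
    → {in(p3,t1), pkg_at(p4,portB), truck_at(t1,hub)}

== RESULT ==
["in(p3,t1)", "pkg_at(p4,portB)", "truck_at(t1,hub)"]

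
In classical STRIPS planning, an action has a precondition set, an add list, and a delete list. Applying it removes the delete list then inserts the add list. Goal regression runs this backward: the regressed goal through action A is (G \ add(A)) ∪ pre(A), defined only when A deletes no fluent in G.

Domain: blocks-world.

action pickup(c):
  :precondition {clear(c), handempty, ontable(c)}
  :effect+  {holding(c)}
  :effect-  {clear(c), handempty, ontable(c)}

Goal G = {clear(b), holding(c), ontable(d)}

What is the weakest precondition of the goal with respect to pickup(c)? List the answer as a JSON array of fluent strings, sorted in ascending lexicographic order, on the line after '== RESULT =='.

Compute (G \ add) ∪ pre:
  G ∩ del = {}  (empty — regression defined)
  G \ add = {clear(b), holding(c), ontable(d)} \ {holding(c)} = {clear(b), ontable(d)}
  ∪ pre   = {clear(b), ontable(d)} ∪ {clear(c), handempty, ontable(c)}
          = {clear(b), clear(c), handempty, ontable(c), ontable(d)}

== RESULT ==
["clear(b)", "clear(c)", "handempty", "ontable(c)", "ontable(d)"]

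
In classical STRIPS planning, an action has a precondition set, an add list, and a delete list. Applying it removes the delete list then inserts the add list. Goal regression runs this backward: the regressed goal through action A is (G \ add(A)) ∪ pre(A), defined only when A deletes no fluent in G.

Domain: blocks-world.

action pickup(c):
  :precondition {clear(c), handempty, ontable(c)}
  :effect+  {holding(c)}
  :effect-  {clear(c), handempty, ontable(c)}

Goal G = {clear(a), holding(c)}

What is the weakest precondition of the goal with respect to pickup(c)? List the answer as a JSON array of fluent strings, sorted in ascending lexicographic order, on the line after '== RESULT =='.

Regress:
  G ∩ del = {}  (empty — regression defined)
  G \ add = {clear(a), holding(c)} \ {holding(c)} = {clear(a)}
  ∪ pre   = {clear(a)} ∪ {clear(c), handempty, ontable(c)}
          = {clear(a), clear(c), handempty, ontable(c)}

== RESULT ==
["clear(a)", "clear(c)", "handempty", "ontable(c)"]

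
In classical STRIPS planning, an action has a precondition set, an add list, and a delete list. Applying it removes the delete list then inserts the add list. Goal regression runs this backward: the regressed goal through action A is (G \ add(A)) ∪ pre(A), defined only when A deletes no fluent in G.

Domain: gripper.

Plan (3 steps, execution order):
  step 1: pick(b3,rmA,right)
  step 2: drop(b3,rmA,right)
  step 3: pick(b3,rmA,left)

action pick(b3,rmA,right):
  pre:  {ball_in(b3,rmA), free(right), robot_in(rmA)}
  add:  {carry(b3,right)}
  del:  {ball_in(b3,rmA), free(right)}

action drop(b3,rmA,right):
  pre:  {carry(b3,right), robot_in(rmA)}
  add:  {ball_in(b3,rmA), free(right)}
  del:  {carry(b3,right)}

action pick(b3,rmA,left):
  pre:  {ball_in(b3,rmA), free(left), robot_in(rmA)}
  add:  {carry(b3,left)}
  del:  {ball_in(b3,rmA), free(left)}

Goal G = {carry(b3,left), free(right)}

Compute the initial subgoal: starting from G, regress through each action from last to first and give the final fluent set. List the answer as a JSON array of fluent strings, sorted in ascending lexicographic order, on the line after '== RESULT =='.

Work backward from the goal:
  through step 3 (pick(b3,rmA,left)): drop {carry(b3,left)}, keep {free(right)}, require {ball_in(b3,rmA), free(left), robot_in(rmA)}
    → {ball_in(b3,rmA), free(left), free(right), robot_in(rmA)}
  through step 2 (drop(b3,rmA,right)): drop {ball_in(b3,rmA), free(right)}, keep {free(left), robot_in(rmA)}, require {carry(b3,right), robot_in(rmA)}
    → {carry(b3,right), free(left), robot_in(rmA)}
  through step 1 (pick(b3,rmA,right)): drop {carry(b3,right)}, keep {free(left), robot_in(rmA)}, require {ball_in(b3,rmA), free(right), robot_in(rmA)}
    → {ball_in(b3,rmA), free(left), free(right), robot_in(rmA)}

== RESULT ==
["ball_in(b3,rmA)", "free(left)", "free(right)", "robot_in(rmA)"]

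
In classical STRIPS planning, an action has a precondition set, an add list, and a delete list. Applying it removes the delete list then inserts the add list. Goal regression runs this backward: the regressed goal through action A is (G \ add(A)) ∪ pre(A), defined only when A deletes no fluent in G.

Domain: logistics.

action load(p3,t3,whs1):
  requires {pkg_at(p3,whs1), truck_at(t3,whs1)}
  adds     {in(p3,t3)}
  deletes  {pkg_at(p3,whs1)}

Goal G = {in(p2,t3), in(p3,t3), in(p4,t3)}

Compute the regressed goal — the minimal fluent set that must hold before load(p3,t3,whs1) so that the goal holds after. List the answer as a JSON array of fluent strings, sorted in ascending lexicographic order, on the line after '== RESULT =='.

Compute (G \ add) ∪ pre:
  G ∩ del = {}  (empty — regression defined)
  G \ add = {in(p2,t3), in(p3,t3), in(p4,t3)} \ {in(p3,t3)} = {in(p2,t3), in(p4,t3)}
  ∪ pre   = {in(p2,t3), in(p4,t3)} ∪ {pkg_at(p3,whs1), truck_at(t3,whs1)}
          = {in(p2,t3), in(p4,t3), pkg_at(p3,whs1), truck_at(t3,whs1)}

== RESULT ==
["in(p2,t3)", "in(p4,t3)", "pkg_at(p3,whs1)", "truck_at(t3,whs1)"]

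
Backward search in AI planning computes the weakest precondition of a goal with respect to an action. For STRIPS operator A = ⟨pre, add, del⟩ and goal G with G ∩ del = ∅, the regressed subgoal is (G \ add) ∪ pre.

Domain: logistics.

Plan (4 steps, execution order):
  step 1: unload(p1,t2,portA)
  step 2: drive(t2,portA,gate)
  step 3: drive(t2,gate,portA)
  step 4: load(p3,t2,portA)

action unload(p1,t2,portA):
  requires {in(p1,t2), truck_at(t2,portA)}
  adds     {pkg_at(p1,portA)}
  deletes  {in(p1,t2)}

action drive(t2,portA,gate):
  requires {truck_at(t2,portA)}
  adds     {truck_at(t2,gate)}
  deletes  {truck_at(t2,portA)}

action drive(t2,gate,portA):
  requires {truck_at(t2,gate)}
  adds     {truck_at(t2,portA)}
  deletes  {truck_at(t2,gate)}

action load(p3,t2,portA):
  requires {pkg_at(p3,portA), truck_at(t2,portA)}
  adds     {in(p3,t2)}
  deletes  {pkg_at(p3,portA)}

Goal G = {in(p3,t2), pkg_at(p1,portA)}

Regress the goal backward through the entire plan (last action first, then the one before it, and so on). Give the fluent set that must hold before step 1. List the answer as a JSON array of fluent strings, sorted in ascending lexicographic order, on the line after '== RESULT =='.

Work backward from the goal:
  through step 4 (load(p3,t2,portA)): drop {in(p3,t2)}, keep {pkg_at(p1,portA)}, require {pkg_at(p3,portA), truck_at(t2,portA)}
    → {pkg_at(p1,portA), pkg_at(p3,portA), truck_at(t2,portA)}
  through step 3 (drive(t2,gate,portA)): drop {truck_at(t2,portA)}, keep {pkg_at(p1,portA), pkg_at(p3,portA)}, require {truck_at(t2,gate)}
    → {pkg_at(p1,portA), pkg_at(p3,portA), truck_at(t2,gate)}
  through step 2 (drive(t2,portA,gate)): drop {truck_at(t2,gate)}, keep {pkg_at(p1,portA), pkg_at(p3,portA)}, require {truck_at(t2,portA)}
    → {pkg_at(p1,portA), pkg_at(p3,portA), truck_at(t2,portA)}
  through step 1 (unload(p1,t2,portA)): drop {pkg_at(p1,portA)}, keep {pkg_at(p3,portA), truck_at(t2,portA)}, require {in(p1,t2), truck_at(t2,portA)}
    → {in(p1,t2), pkg_at(p3,portA), truck_at(t2,portA)}

== RESULT ==
["in(p1,t2)", "pkg_at(p3,portA)", "truck_at(t2,portA)"]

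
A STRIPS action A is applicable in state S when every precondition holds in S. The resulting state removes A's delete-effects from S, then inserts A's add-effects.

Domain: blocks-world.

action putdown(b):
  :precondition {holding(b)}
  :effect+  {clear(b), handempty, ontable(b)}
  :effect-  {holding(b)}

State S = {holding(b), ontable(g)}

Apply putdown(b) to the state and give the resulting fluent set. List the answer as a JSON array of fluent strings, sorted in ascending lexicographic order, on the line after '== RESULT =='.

Compute (S \ del) ∪ add:
  pre ⊆ S: {holding(b)} ⊆ S  — applicable
  S \ del = {ontable(g)}
  ∪ add   = {clear(b), handempty, ontable(b), ontable(g)}

== RESULT ==
["clear(b)", "handempty", "ontable(b)", "ontable(g)"]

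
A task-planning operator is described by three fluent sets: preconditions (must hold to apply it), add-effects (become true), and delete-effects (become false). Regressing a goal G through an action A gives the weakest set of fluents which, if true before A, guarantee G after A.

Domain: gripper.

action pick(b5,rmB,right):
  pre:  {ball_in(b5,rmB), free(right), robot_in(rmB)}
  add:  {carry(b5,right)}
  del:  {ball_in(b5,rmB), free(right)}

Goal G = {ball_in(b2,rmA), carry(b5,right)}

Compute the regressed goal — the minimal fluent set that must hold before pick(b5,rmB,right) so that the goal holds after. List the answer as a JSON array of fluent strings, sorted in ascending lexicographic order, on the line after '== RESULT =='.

Compute (G \ add) ∪ pre:
  G ∩ del = {}  (empty — regression defined)
  G \ add = {ball_in(b2,rmA), carry(b5,right)} \ {carry(b5,right)} = {ball_in(b2,rmA)}
  ∪ pre   = {ball_in(b2,rmA)} ∪ {ball_in(b5,rmB), free(right), robot_in(rmB)}
          = {ball_in(b2,rmA), ball_in(b5,rmB), free(right), robot_in(rmB)}

== RESULT ==
["ball_in(b2,rmA)", "ball_in(b5,rmB)", "free(right)", "robot_in(rmB)"]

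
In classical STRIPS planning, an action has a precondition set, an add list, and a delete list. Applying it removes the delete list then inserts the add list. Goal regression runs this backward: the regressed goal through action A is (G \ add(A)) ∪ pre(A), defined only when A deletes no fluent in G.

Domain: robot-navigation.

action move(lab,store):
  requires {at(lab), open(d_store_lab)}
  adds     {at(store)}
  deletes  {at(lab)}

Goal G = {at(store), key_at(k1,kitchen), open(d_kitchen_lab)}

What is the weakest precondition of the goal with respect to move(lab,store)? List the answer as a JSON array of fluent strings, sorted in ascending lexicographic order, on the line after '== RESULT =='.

Compute (G \ add) ∪ pre:
  G ∩ del = {}  (empty — regression defined)
  G \ add = {at(store), key_at(k1,kitchen), open(d_kitchen_lab)} \ {at(store)} = {key_at(k1,kitchen), open(d_kitchen_lab)}
  ∪ pre   = {key_at(k1,kitchen), open(d_kitchen_lab)} ∪ {at(lab), open(d_store_lab)}
          = {at(lab), key_at(k1,kitchen), open(d_kitchen_lab), open(d_store_lab)}

== RESULT ==
["at(lab)", "key_at(k1,kitchen)", "open(d_kitchen_lab)", "open(d_store_lab)"]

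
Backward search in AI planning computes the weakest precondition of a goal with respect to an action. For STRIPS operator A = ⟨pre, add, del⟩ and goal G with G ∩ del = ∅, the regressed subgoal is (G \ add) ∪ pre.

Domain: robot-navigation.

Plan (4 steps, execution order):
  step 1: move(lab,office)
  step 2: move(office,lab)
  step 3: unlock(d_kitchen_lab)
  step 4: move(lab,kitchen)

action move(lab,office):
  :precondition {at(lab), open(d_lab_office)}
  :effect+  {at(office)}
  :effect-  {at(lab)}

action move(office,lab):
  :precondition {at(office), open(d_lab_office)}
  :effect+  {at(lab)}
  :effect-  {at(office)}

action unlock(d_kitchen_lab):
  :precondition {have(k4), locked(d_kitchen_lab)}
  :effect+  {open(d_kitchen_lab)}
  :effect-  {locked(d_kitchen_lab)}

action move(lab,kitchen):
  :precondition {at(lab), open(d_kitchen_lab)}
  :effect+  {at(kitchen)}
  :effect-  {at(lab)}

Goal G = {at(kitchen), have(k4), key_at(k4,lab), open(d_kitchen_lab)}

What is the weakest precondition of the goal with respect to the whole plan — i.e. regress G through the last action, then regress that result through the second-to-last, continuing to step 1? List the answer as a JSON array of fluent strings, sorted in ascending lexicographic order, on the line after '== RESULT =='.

Regress step by step:
  through step 4 (move(lab,kitchen)): drop {at(kitchen)}, keep {have(k4), key_at(k4,lab), open(d_kitchen_lab)}, require {at(lab), open(d_kitchen_lab)}
    → {at(lab), have(k4), key_at(k4,lab), open(d_kitchen_lab)}
  through step 3 (unlock(d_kitchen_lab)): drop {open(d_kitchen_lab)}, keep {at(lab), have(k4), key_at(k4,lab)}, require {have(k4), locked(d_kitchen_lab)}
    → {at(lab), have(k4), key_at(k4,lab), locked(d_kitchen_lab)}
  through step 2 (move(office,lab)): drop {at(lab)}, keep {have(k4), key_at(k4,lab), locked(d_kitchen_lab)}, require {at(office), open(d_lab_office)}
    → {at(office), have(k4), key_at(k4,lab), locked(d_kitchen_lab), open(d_lab_office)}
  through step 1 (move(lab,office)): drop {at(office)}, keep {have(k4), key_at(k4,lab), locked(d_kitchen_lab), open(d_lab_office)}, require {at(lab), open(d_lab_office)}
    → {at(lab), have(k4), key_at(k4,lab), locked(d_kitchen_lab), open(d_lab_office)}

== RESULT ==
["at(lab)", "have(k4)", "key_at(k4,lab)", "locked(d_kitchen_lab)", "open(d_lab_office)"]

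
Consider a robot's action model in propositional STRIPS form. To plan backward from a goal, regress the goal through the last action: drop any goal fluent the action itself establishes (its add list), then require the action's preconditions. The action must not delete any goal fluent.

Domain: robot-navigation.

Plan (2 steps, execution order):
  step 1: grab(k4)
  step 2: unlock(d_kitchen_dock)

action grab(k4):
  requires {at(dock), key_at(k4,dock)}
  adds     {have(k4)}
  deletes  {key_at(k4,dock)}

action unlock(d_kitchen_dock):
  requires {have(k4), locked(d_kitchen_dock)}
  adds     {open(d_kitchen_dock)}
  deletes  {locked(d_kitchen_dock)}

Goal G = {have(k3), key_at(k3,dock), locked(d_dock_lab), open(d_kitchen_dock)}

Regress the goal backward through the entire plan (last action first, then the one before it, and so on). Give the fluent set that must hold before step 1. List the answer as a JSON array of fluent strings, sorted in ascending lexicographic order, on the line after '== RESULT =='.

Work backward from the goal:
  through step 2 (unlock(d_kitchen_dock)): drop {open(d_kitchen_dock)}, keep {have(k3), key_at(k3,dock), locked(d_dock_lab)}, require {have(k4), locked(d_kitchen_dock)}
    → {have(k3), have(k4), key_at(k3,dock), locked(d_dock_lab), locked(d_kitchen_dock)}
  through step 1 (grab(k4)): drop {have(k4)}, keep {have(k3), key_at(k3,dock), locked(d_dock_lab), locked(d_kitchen_dock)}, require {at(dock), key_at(k4,dock)}
    → {at(dock), have(k3), key_at(k3,dock), key_at(k4,dock), locked(d_dock_lab), locked(d_kitchen_dock)}

== RESULT ==
["at(dock)", "have(k3)", "key_at(k3,dock)", "key_at(k4,dock)", "locked(d_dock_lab)", "locked(d_kitchen_dock)"]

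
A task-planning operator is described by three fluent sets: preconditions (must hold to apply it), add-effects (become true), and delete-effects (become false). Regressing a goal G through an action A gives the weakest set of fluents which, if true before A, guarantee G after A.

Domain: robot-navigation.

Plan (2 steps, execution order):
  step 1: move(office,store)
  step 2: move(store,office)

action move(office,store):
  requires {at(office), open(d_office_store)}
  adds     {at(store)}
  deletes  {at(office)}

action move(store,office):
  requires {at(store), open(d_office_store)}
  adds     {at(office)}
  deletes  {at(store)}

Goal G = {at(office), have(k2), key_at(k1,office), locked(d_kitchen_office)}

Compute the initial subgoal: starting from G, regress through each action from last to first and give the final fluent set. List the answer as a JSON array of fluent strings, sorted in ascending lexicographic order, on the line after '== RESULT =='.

Work backward from the goal:
  through step 2 (move(store,office)): drop {at(office)}, keep {have(k2), key_at(k1,office), locked(d_kitchen_office)}, require {at(store), open(d_office_store)}
    → {at(store), have(k2), key_at(k1,office), locked(d_kitchen_office), open(d_office_store)}
  through step 1 (move(office,store)): drop {at(store)}, keep {have(k2), key_at(k1,office), locked(d_kitchen_office), open(d_office_store)}, require {at(office), open(d_office_store)}
    → {at(office), have(k2), key_at(k1,office), locked(d_kitchen_office), open(d_office_store)}

== RESULT ==
["at(office)", "have(k2)", "key_at(k1,office)", "locked(d_kitchen_office)", "open(d_office_store)"]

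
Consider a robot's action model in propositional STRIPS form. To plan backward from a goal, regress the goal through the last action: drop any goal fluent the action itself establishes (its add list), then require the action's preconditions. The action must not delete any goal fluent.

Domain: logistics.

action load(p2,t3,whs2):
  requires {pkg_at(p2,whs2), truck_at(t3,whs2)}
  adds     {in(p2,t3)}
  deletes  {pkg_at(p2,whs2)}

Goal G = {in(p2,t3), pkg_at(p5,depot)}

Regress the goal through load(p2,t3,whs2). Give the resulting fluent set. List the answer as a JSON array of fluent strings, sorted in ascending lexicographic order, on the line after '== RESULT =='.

Compute (G \ add) ∪ pre:
  G ∩ del = {}  (empty — regression defined)
  G \ add = {in(p2,t3), pkg_at(p5,depot)} \ {in(p2,t3)} = {pkg_at(p5,depot)}
  ∪ pre   = {pkg_at(p5,depot)} ∪ {pkg_at(p2,whs2), truck_at(t3,whs2)}
          = {pkg_at(p2,whs2), pkg_at(p5,depot), truck_at(t3,whs2)}

== RESULT ==
["pkg_at(p2,whs2)", "pkg_at(p5,depot)", "truck_at(t3,whs2)"]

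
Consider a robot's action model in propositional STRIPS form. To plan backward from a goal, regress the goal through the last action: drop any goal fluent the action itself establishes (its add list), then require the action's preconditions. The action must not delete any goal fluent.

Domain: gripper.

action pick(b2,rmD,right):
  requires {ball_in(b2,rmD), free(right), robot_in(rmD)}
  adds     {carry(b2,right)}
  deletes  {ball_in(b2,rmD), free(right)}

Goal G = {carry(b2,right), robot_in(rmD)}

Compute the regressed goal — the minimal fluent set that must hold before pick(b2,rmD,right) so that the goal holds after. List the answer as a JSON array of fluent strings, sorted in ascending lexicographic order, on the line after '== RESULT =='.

Compute (G \ add) ∪ pre:
  G ∩ del = {}  (empty — regression defined)
  G \ add = {carry(b2,right), robot_in(rmD)} \ {carry(b2,right)} = {robot_in(rmD)}
  ∪ pre   = {robot_in(rmD)} ∪ {ball_in(b2,rmD), free(right), robot_in(rmD)}
          = {ball_in(b2,rmD), free(right), robot_in(rmD)}

== RESULT ==
["ball_in(b2,rmD)", "free(right)", "robot_in(rmD)"]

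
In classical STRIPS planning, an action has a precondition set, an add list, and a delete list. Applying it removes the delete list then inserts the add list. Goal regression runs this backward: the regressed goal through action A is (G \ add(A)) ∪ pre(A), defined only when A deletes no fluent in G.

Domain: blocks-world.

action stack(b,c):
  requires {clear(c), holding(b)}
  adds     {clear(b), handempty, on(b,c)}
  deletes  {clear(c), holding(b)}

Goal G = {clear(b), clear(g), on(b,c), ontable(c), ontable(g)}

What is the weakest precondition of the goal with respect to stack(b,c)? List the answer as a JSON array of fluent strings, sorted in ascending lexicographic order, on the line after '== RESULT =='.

Compute (G \ add) ∪ pre:
  G ∩ del = {}  (empty — regression defined)
  G \ add = {clear(b), clear(g), on(b,c), ontable(c), ontable(g)} \ {clear(b), handempty, on(b,c)} = {clear(g), ontable(c), ontable(g)}
  ∪ pre   = {clear(g), ontable(c), ontable(g)} ∪ {clear(c), holding(b)}
          = {clear(c), clear(g), holding(b), ontable(c), ontable(g)}

== RESULT ==
["clear(c)", "clear(g)", "holding(b)", "ontable(c)", "ontable(g)"]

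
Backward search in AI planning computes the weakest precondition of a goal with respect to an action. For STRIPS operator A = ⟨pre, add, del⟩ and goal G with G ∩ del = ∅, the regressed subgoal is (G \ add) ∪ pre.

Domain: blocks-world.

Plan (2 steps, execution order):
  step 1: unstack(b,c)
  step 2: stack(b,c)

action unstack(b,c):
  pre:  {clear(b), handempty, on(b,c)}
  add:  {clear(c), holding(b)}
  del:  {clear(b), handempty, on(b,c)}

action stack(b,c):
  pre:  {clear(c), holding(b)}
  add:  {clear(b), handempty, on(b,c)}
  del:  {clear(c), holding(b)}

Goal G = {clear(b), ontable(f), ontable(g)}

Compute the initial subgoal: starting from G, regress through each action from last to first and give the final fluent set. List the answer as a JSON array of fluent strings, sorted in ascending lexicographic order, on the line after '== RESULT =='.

Work backward from the goal:
  through step 2 (stack(b,c)): drop {clear(b)}, keep {ontable(f), ontable(g)}, require {clear(c), holding(b)}
    → {clear(c), holding(b), ontable(f), ontable(g)}
  through step 1 (unstack(b,c)): drop {clear(c), holding(b)}, keep {ontable(f), ontable(g)}, require {clear(b), handempty, on(b,c)}
    → {clear(b), handempty, on(b,c), ontable(f), ontable(g)}

== RESULT ==
["clear(b)", "handempty", "on(b,c)", "ontable(f)", "ontable(g)"]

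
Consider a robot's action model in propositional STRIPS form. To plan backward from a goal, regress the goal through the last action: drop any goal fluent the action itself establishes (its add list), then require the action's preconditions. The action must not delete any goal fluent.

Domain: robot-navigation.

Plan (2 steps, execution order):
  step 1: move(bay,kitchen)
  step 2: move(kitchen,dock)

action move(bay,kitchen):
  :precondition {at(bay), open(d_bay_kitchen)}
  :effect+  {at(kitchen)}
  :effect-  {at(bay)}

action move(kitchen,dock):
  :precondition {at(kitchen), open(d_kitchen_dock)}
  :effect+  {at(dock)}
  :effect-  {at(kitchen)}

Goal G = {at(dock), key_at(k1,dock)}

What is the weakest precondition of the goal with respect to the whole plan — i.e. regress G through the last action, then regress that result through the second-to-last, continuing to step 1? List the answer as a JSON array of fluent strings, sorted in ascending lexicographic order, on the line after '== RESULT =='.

Work backward from the goal:
  through step 2 (move(kitchen,dock)): drop {at(dock)}, keep {key_at(k1,dock)}, require {at(kitchen), open(d_kitchen_dock)}
    → {at(kitchen), key_at(k1,dock), open(d_kitchen_dock)}
  through step 1 (move(bay,kitchen)): drop {at(kitchen)}, keep {key_at(k1,dock), open(d_kitchen_dock)}, require {at(bay), open(d_bay_kitchen)}
    → {at(bay), key_at(k1,dock), open(d_bay_kitchen), open(d_kitchen_dock)}

== RESULT ==
["at(bay)", "key_at(k1,dock)", "open(d_bay_kitchen)", "open(d_kitchen_dock)"]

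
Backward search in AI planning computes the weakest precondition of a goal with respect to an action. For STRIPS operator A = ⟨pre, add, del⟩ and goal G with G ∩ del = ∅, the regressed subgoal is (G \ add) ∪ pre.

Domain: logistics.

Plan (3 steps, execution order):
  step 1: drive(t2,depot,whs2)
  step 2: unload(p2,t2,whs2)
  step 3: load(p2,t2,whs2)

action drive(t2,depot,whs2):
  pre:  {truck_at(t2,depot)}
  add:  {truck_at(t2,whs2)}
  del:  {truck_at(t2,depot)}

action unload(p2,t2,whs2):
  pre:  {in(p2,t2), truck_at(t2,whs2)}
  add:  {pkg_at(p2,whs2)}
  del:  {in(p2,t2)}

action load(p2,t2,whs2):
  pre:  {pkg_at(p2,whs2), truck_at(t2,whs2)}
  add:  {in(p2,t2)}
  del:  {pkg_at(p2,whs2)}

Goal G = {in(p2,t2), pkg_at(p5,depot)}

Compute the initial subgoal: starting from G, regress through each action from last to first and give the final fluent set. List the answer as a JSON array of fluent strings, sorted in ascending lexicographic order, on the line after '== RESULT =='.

Work backward from the goal:
  through step 3 (load(p2,t2,whs2)): drop {in(p2,t2)}, keep {pkg_at(p5,depot)}, require {pkg_at(p2,whs2), truck_at(t2,whs2)}
    → {pkg_at(p2,whs2), pkg_at(p5,depot), truck_at(t2,whs2)}
  through step 2 (unload(p2,t2,whs2)): drop {pkg_at(p2,whs2)}, keep {pkg_at(p5,depot), truck_at(t2,whs2)}, require {in(p2,t2), truck_at(t2,whs2)}
    → {in(p2,t2), pkg_at(p5,depot), truck_at(t2,whs2)}
  through step 1 (drive(t2,depot,whs2)): drop {truck_at(t2,whs2)}, keep {in(p2,t2), pkg_at(p5,depot)}, require {truck_at(t2,depot)}
    → {in(p2,t2), pkg_at(p5,depot), truck_at(t2,depot)}

== RESULT ==
["in(p2,t2)", "pkg_at(p5,depot)", "truck_at(t2,depot)"]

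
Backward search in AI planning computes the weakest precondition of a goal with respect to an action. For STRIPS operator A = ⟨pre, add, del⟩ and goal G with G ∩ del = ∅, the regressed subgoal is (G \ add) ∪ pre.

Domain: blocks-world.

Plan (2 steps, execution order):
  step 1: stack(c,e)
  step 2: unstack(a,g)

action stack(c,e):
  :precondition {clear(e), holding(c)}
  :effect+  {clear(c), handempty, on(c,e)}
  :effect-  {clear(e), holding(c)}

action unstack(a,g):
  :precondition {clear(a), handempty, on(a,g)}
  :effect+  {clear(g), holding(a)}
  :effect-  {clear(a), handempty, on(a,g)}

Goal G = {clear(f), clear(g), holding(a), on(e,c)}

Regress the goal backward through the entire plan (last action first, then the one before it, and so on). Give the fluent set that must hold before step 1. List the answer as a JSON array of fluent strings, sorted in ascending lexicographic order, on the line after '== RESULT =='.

Work backward from the goal:
  through step 2 (unstack(a,g)): drop {clear(g), holding(a)}, keep {clear(f), on(e,c)}, require {clear(a), handempty, on(a,g)}
    → {clear(a), clear(f), handempty, on(a,g), on(e,c)}
  through step 1 (stack(c,e)): drop {handempty}, keep {clear(a), clear(f), on(a,g), on(e,c)}, require {clear(e), holding(c)}
    → {clear(a), clear(e), clear(f), holding(c), on(a,g), on(e,c)}

== RESULT ==
["clear(a)", "clear(e)", "clear(f)", "holding(c)", "on(a,g)", "on(e,c)"]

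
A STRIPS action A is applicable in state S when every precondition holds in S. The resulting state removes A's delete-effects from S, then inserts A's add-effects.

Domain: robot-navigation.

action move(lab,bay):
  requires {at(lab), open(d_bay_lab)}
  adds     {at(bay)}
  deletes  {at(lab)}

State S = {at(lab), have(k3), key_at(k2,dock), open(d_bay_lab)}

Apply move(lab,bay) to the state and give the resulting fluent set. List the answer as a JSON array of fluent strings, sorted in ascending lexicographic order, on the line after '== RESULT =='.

Progress:
  pre ⊆ S: {at(lab), open(d_bay_lab)} ⊆ S  — applicable
  S \ del = {have(k3), key_at(k2,dock), open(d_bay_lab)}
  ∪ add   = {at(bay), have(k3), key_at(k2,dock), open(d_bay_lab)}

== RESULT ==
["at(bay)", "have(k3)", "key_at(k2,dock)", "open(d_bay_lab)"]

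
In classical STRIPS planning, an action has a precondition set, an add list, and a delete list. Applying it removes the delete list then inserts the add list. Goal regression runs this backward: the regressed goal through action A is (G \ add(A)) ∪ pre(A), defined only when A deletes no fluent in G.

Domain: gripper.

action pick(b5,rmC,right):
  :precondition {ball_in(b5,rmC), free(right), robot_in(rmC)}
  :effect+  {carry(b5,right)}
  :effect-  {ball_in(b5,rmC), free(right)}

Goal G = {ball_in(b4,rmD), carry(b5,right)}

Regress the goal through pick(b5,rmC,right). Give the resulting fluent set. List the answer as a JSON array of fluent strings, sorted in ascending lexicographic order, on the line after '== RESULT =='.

Regress:
  G ∩ del = {}  (empty — regression defined)
  G \ add = {ball_in(b4,rmD), carry(b5,right)} \ {carry(b5,right)} = {ball_in(b4,rmD)}
  ∪ pre   = {ball_in(b4,rmD)} ∪ {ball_in(b5,rmC), free(right), robot_in(rmC)}
          = {ball_in(b4,rmD), ball_in(b5,rmC), free(right), robot_in(rmC)}

== RESULT ==
["ball_in(b4,rmD)", "ball_in(b5,rmC)", "free(right)", "robot_in(rmC)"]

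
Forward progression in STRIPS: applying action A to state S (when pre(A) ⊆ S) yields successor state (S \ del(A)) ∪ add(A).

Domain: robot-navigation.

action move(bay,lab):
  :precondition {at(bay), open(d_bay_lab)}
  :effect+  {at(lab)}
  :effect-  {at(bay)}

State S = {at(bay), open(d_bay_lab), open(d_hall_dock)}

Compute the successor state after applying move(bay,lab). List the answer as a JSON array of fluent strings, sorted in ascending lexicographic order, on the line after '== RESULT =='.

Progress:
  pre ⊆ S: {at(bay), open(d_bay_lab)} ⊆ S  — applicable
  S \ del = {open(d_bay_lab), open(d_hall_dock)}
  ∪ add   = {at(lab), open(d_bay_lab), open(d_hall_dock)}

== RESULT ==
["at(lab)", "open(d_bay_lab)", "open(d_hall_dock)"]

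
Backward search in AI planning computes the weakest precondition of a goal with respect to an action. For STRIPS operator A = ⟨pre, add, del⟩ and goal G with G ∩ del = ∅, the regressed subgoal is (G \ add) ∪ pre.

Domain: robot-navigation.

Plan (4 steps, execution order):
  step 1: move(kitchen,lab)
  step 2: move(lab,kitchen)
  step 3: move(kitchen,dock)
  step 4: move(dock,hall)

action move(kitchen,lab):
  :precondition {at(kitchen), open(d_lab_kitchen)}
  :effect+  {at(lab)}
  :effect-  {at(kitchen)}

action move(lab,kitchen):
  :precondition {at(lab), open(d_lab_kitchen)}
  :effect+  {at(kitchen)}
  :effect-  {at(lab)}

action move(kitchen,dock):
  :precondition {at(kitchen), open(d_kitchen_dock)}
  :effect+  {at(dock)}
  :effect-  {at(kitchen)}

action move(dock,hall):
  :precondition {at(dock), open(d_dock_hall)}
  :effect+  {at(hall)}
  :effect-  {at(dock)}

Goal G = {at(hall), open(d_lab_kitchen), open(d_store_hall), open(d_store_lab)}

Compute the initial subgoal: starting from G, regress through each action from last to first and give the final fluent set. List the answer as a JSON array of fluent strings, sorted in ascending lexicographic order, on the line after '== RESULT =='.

Work backward from the goal:
  through step 4 (move(dock,hall)): drop {at(hall)}, keep {open(d_lab_kitchen), open(d_store_hall), open(d_store_lab)}, require {at(dock), open(d_dock_hall)}
    → {at(dock), open(d_dock_hall), open(d_lab_kitchen), open(d_store_hall), open(d_store_lab)}
  through step 3 (move(kitchen,dock)): drop {at(dock)}, keep {open(d_dock_hall), open(d_lab_kitchen), open(d_store_hall), open(d_store_lab)}, require {at(kitchen), open(d_kitchen_dock)}
    → {at(kitchen), open(d_dock_hall), open(d_kitchen_dock), open(d_lab_kitchen), open(d_store_hall), open(d_store_lab)}
  through step 2 (move(lab,kitchen)): drop {at(kitchen)}, keep {open(d_dock_hall), open(d_kitchen_dock), open(d_lab_kitchen), open(d_store_hall), open(d_store_lab)}, require {at(lab), open(d_lab_kitchen)}
    → {at(lab), open(d_dock_hall), open(d_kitchen_dock), open(d_lab_kitchen), open(d_store_hall), open(d_store_lab)}
  through step 1 (move(kitchen,lab)): drop {at(lab)}, keep {open(d_dock_hall), open(d_kitchen_dock), open(d_lab_kitchen), open(d_store_hall), open(d_store_lab)}, require {at(kitchen), open(d_lab_kitchen)}
    → {at(kitchen), open(d_dock_hall), open(d_kitchen_dock), open(d_lab_kitchen), open(d_store_hall), open(d_store_lab)}

== RESULT ==
["at(kitchen)", "open(d_dock_hall)", "open(d_kitchen_dock)", "open(d_lab_kitchen)", "open(d_store_hall)", "open(d_store_lab)"]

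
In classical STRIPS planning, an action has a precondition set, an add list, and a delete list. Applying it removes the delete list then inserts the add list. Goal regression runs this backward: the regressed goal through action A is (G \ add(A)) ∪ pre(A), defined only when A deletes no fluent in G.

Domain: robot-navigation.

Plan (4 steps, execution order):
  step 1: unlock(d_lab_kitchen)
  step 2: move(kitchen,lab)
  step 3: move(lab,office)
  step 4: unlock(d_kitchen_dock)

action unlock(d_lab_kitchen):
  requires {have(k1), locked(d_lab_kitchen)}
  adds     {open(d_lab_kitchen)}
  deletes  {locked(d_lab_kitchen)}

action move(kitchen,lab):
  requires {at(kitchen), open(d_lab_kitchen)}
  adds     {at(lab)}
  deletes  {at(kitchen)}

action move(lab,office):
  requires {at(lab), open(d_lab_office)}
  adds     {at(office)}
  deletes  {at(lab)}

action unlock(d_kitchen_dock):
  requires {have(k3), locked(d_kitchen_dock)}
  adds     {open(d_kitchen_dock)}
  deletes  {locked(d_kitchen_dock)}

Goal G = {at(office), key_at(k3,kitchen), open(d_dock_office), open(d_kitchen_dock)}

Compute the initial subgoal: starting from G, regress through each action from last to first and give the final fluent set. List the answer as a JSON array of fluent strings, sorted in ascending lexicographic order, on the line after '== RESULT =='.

Regress step by step:
  through step 4 (unlock(d_kitchen_dock)): drop {open(d_kitchen_dock)}, keep {at(office), key_at(k3,kitchen), open(d_dock_office)}, require {have(k3), locked(d_kitchen_dock)}
    → {at(office), have(k3), key_at(k3,kitchen), locked(d_kitchen_dock), open(d_dock_office)}
  through step 3 (move(lab,office)): drop {at(office)}, keep {have(k3), key_at(k3,kitchen), locked(d_kitchen_dock), open(d_dock_office)}, require {at(lab), open(d_lab_office)}
    → {at(lab), have(k3), key_at(k3,kitchen), locked(d_kitchen_dock), open(d_dock_office), open(d_lab_office)}
  through step 2 (move(kitchen,lab)): drop {at(lab)}, keep {have(k3), key_at(k3,kitchen), locked(d_kitchen_dock), open(d_dock_office), open(d_lab_office)}, require {at(kitchen), open(d_lab_kitchen)}
    → {at(kitchen), have(k3), key_at(k3,kitchen), locked(d_kitchen_dock), open(d_dock_office), open(d_lab_kitchen), open(d_lab_office)}
  through step 1 (unlock(d_lab_kitchen)): drop {open(d_lab_kitchen)}, keep {at(kitchen), have(k3), key_at(k3,kitchen), locked(d_kitchen_dock), open(d_dock_office), open(d_lab_office)}, require {have(k1), locked(d_lab_kitchen)}
    → {at(kitchen), have(k1), have(k3), key_at(k3,kitchen), locked(d_kitchen_dock), locked(d_lab_kitchen), open(d_dock_office), open(d_lab_office)}

== RESULT ==
["at(kitchen)", "have(k1)", "have(k3)", "key_at(k3,kitchen)", "locked(d_kitchen_dock)", "locked(d_lab_kitchen)", "open(d_dock_office)", "open(d_lab_office)"]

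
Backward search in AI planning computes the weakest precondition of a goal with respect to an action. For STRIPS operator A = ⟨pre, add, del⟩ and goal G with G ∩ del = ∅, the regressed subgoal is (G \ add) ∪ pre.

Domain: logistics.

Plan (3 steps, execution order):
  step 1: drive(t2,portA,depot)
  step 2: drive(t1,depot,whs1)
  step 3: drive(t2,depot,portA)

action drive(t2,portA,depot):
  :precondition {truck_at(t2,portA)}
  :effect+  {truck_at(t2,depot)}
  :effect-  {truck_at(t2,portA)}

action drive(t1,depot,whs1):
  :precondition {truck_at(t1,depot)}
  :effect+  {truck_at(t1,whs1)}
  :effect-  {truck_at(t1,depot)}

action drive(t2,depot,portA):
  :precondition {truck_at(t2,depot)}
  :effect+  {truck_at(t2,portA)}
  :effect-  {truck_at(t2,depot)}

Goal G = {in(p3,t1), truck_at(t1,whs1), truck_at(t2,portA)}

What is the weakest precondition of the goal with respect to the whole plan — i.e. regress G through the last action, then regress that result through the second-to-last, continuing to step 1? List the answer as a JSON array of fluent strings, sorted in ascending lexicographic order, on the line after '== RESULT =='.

Work backward from the goal:
  through step 3 (drive(t2,depot,portA)): drop {truck_at(t2,portA)}, keep {in(p3,t1), truck_at(t1,whs1)}, require {truck_at(t2,depot)}
    → {in(p3,t1), truck_at(t1,whs1), truck_at(t2,depot)}
  through step 2 (drive(t1,depot,whs1)): drop {truck_at(t1,whs1)}, keep {in(p3,t1), truck_at(t2,depot)}, require {truck_at(t1,depot)}
    → {in(p3,t1), truck_at(t1,depot), truck_at(t2,depot)}
  through step 1 (drive(t2,portA,depot)): drop {truck_at(t2,depot)}, keep {in(p3,t1), truck_at(t1,depot)}, require {truck_at(t2,portA)}
    → {in(p3,t1), truck_at(t1,depot), truck_at(t2,portA)}

== RESULT ==
["in(p3,t1)", "truck_at(t1,depot)", "truck_at(t2,portA)"]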